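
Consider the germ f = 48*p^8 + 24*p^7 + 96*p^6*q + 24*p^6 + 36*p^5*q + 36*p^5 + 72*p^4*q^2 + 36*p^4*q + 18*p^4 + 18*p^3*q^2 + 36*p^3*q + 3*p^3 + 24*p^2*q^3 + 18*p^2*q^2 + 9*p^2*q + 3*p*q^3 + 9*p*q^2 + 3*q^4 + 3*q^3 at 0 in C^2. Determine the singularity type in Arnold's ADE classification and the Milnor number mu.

The Hessian of f at 0 has rank 0. Corank 2; j^3 = 3*(p + q)^3 is a perfect cube, so E-series; the 4-jet and mu = 7 give E_7.

Type E_7, Milnor number mu = 7.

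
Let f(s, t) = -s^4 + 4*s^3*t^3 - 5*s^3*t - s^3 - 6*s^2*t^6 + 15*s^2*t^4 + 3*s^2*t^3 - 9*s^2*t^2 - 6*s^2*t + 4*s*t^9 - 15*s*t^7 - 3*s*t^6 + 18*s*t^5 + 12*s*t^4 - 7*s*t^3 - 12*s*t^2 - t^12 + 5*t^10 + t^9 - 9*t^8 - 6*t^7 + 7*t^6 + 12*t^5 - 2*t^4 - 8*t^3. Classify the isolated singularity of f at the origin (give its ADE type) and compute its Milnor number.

The Hessian of f at 0 is [[0, 0], [0, 0]] with rank 0, so corank 2. A Groebner basis of the Jacobian ideal J(f) in C{s,t} is {3*s^2 + 12*s*t + t^4 - t^3 + 12*t^2, s^3 + 18*s^2 + 72*s*t + 2*t^3 + 72*t^2, s^2*t - 7*s^2 - 28*s*t - 5*t^3/3 - 28*t^2, 2*s^2 + s*t^2 + 8*s*t + 4*t^3/3 + 8*t^2}; counting standard monomials gives mu = 7. Corank 2; j^3 = -(s + 2*t)^3 is a perfect cube, so E-series; the 4-jet and mu = 7 give E_7.

Type E_7, Milnor number mu = 7.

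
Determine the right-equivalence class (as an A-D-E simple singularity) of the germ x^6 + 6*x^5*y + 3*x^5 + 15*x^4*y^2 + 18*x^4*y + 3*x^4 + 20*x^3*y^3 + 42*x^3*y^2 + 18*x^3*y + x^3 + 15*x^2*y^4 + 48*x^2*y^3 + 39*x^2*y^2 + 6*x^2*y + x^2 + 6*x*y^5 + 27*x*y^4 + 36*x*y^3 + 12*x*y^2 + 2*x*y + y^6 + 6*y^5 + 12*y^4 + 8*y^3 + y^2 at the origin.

A_2

The Hessian of f at 0 has rank 1. Corank 1: A-series; mu = 2 gives A_2.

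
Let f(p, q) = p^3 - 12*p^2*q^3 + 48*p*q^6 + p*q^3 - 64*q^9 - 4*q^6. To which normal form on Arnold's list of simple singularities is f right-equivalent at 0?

The Hessian of f at 0 has rank 0. Corank 2; j^3 = p^3 is a perfect cube, so E-series; the 4-jet and mu = 7 give E_7.

E_7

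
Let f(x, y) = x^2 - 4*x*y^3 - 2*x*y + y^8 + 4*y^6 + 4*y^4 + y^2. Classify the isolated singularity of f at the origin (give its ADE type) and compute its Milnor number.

The Hessian of f at 0 has rank 1. Corank 1: A-series; mu = 7 gives A_7.

Type A7, Milnor number mu = 7.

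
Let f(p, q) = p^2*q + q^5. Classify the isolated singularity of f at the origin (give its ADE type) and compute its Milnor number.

The Hessian of f at 0 has rank 0. Corank 2; j^3 = p^2*q has shape L^2 M (L != M), so D-series; mu = 6 gives D_6.

Type D_{6}, Milnor number mu = 6.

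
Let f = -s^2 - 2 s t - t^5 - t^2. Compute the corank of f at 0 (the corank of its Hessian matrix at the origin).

1

Hessian at 0 has rank 1.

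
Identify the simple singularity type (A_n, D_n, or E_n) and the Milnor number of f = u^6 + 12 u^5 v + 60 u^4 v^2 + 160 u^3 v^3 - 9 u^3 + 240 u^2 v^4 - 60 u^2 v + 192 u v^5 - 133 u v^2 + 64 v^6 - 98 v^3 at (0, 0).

Type D7, Milnor number mu = 7.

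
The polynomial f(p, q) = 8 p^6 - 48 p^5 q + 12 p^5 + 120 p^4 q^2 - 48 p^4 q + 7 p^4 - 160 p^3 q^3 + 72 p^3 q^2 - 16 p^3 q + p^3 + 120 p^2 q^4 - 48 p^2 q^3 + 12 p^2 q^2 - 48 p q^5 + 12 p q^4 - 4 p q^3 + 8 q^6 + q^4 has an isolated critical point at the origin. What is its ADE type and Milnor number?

Type E_6, Milnor number mu = 6.

The Hessian of f at 0 has rank 0. Corank 2; j^3 = p^3 is a perfect cube, so E-series; the 4-jet and mu = 6 give E_6.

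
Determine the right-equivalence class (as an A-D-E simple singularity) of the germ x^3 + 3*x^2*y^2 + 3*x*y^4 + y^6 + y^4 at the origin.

E_6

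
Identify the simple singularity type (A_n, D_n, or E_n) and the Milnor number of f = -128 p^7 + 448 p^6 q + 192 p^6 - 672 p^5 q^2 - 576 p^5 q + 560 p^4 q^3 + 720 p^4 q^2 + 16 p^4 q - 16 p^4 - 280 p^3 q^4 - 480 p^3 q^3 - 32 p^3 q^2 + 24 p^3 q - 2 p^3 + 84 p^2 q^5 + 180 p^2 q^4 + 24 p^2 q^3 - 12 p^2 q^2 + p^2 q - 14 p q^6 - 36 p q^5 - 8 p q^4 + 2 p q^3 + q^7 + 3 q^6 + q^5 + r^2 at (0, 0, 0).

Type D_{7}, Milnor number mu = 7.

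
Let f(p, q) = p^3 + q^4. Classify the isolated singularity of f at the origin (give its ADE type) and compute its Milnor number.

The Hessian of f at 0 is [[0, 0], [0, 0]] with rank 0, so corank 2. A Groebner basis of the Jacobian ideal J(f) in C{p,q} is {q^3, p^2}; counting standard monomials gives mu = 6. Corank 2; j^3 = p^3 is a perfect cube, so E-series; the 4-jet and mu = 6 give E_6.

Type E_6, Milnor number mu = 6.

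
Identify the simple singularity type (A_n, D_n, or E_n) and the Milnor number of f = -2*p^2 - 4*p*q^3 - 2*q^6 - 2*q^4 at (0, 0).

The Hessian of f at 0 has rank 1. Corank 1: A-series; mu = 3 gives A_3.

Type A_{3}, Milnor number mu = 3.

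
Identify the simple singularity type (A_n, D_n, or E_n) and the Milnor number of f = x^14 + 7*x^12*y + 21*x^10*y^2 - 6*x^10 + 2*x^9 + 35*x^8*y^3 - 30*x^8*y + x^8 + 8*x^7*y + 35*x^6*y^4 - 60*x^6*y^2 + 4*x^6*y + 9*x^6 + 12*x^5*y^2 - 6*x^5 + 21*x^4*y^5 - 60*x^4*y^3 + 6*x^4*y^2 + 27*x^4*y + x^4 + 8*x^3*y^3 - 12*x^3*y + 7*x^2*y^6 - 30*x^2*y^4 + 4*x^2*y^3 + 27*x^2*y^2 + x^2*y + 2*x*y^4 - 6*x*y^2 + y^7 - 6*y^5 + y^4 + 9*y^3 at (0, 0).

The Hessian of f at 0 has rank 0. Corank 2; j^3 = y*(x - 3*y)^2 has shape L^2 M (L != M), so D-series; mu = 5 gives D_5.

Type D_5, Milnor number mu = 5.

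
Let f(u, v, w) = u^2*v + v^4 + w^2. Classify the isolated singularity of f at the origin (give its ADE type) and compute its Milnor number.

The Hessian of f at 0 has rank 1. Corank 2; j^3 = u^2*v has shape L^2 M (L != M), so D-series; mu = 5 gives D_5.

Type D_{5}, Milnor number mu = 5.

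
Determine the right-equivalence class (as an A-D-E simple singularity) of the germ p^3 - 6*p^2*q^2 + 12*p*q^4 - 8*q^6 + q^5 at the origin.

E_8

The Hessian of f at 0 has rank 0. Corank 2; j^3 = p^3 is a perfect cube, so E-series; the 5-jet and mu = 8 give E_8.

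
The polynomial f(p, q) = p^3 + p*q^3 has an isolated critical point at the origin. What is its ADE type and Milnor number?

Type E_{7}, Milnor number mu = 7.

The Hessian of f at 0 is [[0, 0], [0, 0]] with rank 0, so corank 2. A Groebner basis of the Jacobian ideal J(f) in C{p,q} is {p^3, p*q^2, 3*p^2 + q^3}; counting standard monomials gives mu = 7. Corank 2; j^3 = p^3 is a perfect cube, so E-series; the 4-jet and mu = 7 give E_7.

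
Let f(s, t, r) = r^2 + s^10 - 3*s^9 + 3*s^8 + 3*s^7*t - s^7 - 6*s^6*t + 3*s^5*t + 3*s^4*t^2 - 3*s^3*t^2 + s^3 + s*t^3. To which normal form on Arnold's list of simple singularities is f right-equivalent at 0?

The Hessian of f at 0 has rank 1. Corank 2; j^3 = s^3 is a perfect cube, so E-series; the 4-jet and mu = 7 give E_7.

E_{7}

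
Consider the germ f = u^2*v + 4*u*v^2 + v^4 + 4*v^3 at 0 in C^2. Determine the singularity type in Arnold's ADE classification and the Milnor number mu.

Type D_{5}, Milnor number mu = 5.

The Hessian of f at 0 has rank 0. Corank 2; j^3 = v*(u + 2*v)^2 has shape L^2 M (L != M), so D-series; mu = 5 gives D_5.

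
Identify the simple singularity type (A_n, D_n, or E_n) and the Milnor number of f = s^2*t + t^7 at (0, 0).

The Hessian of f at 0 is [[0, 0], [0, 0]] with rank 0, so corank 2. A Groebner basis of the Jacobian ideal J(f) in C{s,t} is {s^2/7 + t^6, s^3, s*t}; counting standard monomials gives mu = 8. Corank 2; j^3 = s^2*t has shape L^2 M (L != M), so D-series; mu = 8 gives D_8.

Type D_8, Milnor number mu = 8.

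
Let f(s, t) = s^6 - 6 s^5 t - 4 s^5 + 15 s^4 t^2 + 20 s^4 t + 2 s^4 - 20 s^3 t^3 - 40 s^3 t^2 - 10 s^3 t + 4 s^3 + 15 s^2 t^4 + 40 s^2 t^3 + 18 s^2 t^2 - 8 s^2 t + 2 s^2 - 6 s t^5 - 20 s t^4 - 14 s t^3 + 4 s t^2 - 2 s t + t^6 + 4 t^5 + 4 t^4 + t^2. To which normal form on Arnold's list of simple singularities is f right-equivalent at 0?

A_1

The Hessian of f at 0 has rank 2. Corank 0: nondegenerate Morse point, so A_1.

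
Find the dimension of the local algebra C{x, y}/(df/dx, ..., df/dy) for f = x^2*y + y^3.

4

The Hessian of f at 0 has rank 0. Corank 2; j^3 = y*(x^2 + y^2) splits into three distinct lines over C (the quadratic factor has nonzero discriminant), so D_4.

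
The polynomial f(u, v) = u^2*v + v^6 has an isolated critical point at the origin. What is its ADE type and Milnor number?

The Hessian of f at 0 has rank 0. Corank 2; j^3 = u^2*v has shape L^2 M (L != M), so D-series; mu = 7 gives D_7.

Type D_7, Milnor number mu = 7.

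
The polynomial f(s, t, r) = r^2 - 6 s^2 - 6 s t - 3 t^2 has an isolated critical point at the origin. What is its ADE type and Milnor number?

Type A_1, Milnor number mu = 1.

The Hessian of f at 0 is [[-12, -6, 0], [-6, -6, 0], [0, 0, 2]] with rank 3, so corank 0. A Groebner basis of the Jacobian ideal J(f) in C{s,t,r} is {s, t, r}; counting standard monomials gives mu = 1. Corank 0: nondegenerate Morse point, so A_1.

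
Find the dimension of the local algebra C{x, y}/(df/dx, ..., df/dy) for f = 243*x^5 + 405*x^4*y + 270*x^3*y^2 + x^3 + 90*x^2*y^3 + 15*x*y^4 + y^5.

8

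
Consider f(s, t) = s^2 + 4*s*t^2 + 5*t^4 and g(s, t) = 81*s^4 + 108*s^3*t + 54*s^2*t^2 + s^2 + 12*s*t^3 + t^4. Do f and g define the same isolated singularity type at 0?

Yes.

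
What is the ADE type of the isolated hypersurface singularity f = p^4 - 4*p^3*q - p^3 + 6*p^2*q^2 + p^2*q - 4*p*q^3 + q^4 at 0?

D_5

The Hessian of f at 0 is [[0, 0], [0, 0]] with rank 0, so corank 2. A Groebner basis of the Jacobian ideal J(f) in C{p,q} is {p*q^2, p*q/4 + q^3, p^2 - p*q}; counting standard monomials gives mu = 5. Corank 2; j^3 = -p^2*(p - q) has shape L^2 M (L != M), so D-series; mu = 5 gives D_5.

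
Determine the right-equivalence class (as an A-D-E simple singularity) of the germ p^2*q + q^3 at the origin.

The Hessian of f at 0 is [[0, 0], [0, 0]] with rank 0, so corank 2. A Groebner basis of the Jacobian ideal J(f) in C{p,q} is {q^3, p^2 + 3*q^2, p*q}; counting standard monomials gives mu = 4. Corank 2; j^3 = q*(p^2 + q^2) splits into three distinct lines over C (the quadratic factor has nonzero discriminant), so D_4.

D4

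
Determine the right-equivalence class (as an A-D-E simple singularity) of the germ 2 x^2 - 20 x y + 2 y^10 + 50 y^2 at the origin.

The Hessian of f at 0 has rank 1. Corank 1: A-series; mu = 9 gives A_9.

A_9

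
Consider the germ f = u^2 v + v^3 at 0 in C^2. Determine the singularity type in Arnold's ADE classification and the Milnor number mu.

Type D_4, Milnor number mu = 4.

The Hessian of f at 0 is [[0, 0], [0, 0]] with rank 0, so corank 2. A Groebner basis of the Jacobian ideal J(f) in C{u,v} is {v^3, u^2 + 3*v^2, u*v}; counting standard monomials gives mu = 4. Corank 2; j^3 = v*(u^2 + v^2) splits into three distinct lines over C (the quadratic factor has nonzero discriminant), so D_4.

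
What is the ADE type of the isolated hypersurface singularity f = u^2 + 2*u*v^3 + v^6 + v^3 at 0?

A_{2}

The Hessian of f at 0 is [[2, 0], [0, 0]] with rank 1, so corank 1. A Groebner basis of the Jacobian ideal J(f) in C{u,v} is {v^2, u}; counting standard monomials gives mu = 2. Corank 1: A-series; mu = 2 gives A_2.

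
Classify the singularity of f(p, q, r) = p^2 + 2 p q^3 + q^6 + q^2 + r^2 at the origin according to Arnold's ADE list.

The Hessian of f at 0 has rank 3. Corank 0: nondegenerate Morse point, so A_1.

A_1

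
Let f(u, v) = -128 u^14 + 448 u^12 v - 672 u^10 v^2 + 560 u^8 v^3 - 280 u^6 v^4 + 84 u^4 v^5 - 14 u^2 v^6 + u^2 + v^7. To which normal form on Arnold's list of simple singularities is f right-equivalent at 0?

The Hessian of f at 0 has rank 1. Corank 1: A-series; mu = 6 gives A_6.

A6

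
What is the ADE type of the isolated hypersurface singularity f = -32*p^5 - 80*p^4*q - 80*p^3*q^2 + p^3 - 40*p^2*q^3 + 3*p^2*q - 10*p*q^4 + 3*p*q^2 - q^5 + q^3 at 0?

E_8

The Hessian of f at 0 has rank 0. Corank 2; j^3 = (p + q)^3 is a perfect cube, so E-series; the 5-jet and mu = 8 give E_8.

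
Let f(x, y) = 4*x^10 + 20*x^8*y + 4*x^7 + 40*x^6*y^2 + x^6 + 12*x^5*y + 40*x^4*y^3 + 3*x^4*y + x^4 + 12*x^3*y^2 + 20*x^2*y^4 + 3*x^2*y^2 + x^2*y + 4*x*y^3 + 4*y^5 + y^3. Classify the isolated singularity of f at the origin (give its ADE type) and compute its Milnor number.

Type D_{4}, Milnor number mu = 4.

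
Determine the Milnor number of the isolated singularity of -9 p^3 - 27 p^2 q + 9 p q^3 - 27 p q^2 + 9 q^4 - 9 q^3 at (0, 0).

7

The Hessian of f at 0 is [[0, 0], [0, 0]] with rank 0, so corank 2. A Groebner basis of the Jacobian ideal J(f) in C{p,q} is {p^3 + 3*p^2*q - 6*p^2 - 12*p*q - 6*q^2, 3*p^2 + p*q^2 + 6*p*q + 3*q^2, -3*p^2 - 6*p*q + q^3 - 3*q^2}; counting standard monomials gives mu = 7. Corank 2; j^3 = -9*(p + q)^3 is a perfect cube, so E-series; the 4-jet and mu = 7 give E_7.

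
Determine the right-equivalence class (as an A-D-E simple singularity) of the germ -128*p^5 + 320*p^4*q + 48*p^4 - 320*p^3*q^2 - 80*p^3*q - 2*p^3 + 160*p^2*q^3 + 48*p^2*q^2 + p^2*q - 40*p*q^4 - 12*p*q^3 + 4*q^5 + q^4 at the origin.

D_5

The Hessian of f at 0 has rank 0. Corank 2; j^3 = -p^2*(2*p - q) has shape L^2 M (L != M), so D-series; mu = 5 gives D_5.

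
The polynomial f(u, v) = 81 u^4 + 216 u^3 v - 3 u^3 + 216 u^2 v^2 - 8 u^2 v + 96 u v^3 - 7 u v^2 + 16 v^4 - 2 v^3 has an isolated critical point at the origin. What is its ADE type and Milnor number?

The Hessian of f at 0 is [[0, 0], [0, 0]] with rank 0, so corank 2. A Groebner basis of the Jacobian ideal J(f) in C{u,v} is {u*v^2 - u*v/12 - v^2/12, u*v/12 + v^3 + v^2/12, u^2 + 5*u*v/3 + 2*v^2/3}; counting standard monomials gives mu = 5. Corank 2; j^3 = -(u + v)^2*(3*u + 2*v) has shape L^2 M (L != M), so D-series; mu = 5 gives D_5.

Type D_5, Milnor number mu = 5.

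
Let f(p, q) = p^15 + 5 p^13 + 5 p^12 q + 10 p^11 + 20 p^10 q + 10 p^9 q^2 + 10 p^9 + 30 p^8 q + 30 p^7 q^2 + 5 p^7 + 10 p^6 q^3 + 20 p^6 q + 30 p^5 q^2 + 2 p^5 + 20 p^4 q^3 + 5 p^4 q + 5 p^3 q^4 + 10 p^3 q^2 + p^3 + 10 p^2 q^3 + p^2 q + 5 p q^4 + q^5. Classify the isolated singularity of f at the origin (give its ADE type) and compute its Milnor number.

The Hessian of f at 0 has rank 0. Corank 2; j^3 = p^2*(p + q) has shape L^2 M (L != M), so D-series; mu = 6 gives D_6.

Type D_6, Milnor number mu = 6.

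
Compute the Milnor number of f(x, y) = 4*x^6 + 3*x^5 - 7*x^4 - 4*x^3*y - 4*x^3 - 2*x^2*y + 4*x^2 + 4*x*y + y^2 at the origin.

The Hessian of f at 0 has rank 1. Corank 1: A-series; mu = 4 gives A_4.

4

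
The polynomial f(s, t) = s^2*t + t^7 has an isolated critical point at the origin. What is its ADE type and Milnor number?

Type D_{8}, Milnor number mu = 8.

The Hessian of f at 0 has rank 0. Corank 2; j^3 = s^2*t has shape L^2 M (L != M), so D-series; mu = 8 gives D_8.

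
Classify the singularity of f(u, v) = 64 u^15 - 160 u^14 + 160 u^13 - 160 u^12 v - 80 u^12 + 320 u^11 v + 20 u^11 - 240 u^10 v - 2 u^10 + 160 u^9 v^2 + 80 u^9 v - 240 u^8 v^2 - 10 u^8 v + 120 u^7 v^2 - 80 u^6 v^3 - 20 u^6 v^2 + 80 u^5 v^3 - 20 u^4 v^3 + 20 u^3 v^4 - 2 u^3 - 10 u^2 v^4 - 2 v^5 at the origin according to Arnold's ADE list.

E8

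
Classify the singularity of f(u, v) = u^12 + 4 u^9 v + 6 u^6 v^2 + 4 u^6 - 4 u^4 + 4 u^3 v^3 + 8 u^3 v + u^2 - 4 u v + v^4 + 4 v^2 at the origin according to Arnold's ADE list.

A_{3}

The Hessian of f at 0 has rank 1. Corank 1: A-series; mu = 3 gives A_3.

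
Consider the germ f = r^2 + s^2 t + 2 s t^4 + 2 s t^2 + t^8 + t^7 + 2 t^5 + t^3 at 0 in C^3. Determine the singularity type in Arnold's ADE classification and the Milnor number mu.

The Hessian of f at 0 has rank 1. Corank 2; j^3 = t*(s + t)^2 has shape L^2 M (L != M), so D-series; mu = 9 gives D_9.

Type D9, Milnor number mu = 9.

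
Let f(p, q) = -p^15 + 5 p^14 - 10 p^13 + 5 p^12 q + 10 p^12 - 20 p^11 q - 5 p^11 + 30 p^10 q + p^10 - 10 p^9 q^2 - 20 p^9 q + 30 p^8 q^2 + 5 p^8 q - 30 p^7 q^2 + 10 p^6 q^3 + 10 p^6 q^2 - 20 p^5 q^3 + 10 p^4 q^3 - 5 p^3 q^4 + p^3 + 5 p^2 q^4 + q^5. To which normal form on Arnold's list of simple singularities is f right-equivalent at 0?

E_8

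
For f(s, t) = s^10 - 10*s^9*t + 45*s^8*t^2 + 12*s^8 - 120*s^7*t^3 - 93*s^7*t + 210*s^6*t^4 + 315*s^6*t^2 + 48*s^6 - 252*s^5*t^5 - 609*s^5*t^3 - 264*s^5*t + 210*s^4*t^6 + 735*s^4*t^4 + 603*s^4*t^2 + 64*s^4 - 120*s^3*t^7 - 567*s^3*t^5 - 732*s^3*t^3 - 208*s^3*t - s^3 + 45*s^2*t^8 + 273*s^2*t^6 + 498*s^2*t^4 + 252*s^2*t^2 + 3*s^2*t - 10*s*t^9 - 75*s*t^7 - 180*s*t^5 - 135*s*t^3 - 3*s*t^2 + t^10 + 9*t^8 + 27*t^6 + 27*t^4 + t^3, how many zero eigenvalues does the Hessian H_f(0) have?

2

The Hessian at 0 is [[0, 0], [0, 0]] of rank 0; hence corank 2.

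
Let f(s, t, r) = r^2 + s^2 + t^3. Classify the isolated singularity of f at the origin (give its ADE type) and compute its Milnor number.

The Hessian of f at 0 has rank 2. Corank 1: A-series; mu = 2 gives A_2.

Type A_{2}, Milnor number mu = 2.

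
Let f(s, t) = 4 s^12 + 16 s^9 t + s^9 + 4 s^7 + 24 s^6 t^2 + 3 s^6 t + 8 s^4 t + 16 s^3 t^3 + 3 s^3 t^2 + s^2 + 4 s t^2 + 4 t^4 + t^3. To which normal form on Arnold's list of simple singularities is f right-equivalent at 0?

The Hessian of f at 0 has rank 1. Corank 1: A-series; mu = 2 gives A_2.

A_{2}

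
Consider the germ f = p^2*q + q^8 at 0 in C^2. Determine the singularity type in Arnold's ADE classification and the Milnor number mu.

Type D_9, Milnor number mu = 9.

The Hessian of f at 0 is [[0, 0], [0, 0]] with rank 0, so corank 2. A Groebner basis of the Jacobian ideal J(f) in C{p,q} is {p^2/8 + q^7, p^3, p*q}; counting standard monomials gives mu = 9. Corank 2; j^3 = p^2*q has shape L^2 M (L != M), so D-series; mu = 9 gives D_9.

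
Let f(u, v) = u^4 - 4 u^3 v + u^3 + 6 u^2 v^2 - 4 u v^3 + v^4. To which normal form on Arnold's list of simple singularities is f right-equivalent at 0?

E_{6}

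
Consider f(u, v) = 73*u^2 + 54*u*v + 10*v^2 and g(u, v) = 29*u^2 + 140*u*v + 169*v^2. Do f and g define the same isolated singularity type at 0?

Yes.

The Hessian of f at 0 has rank 2. Corank 0: nondegenerate Morse point, so A_1. The Hessian of g at 0 has rank 2. Corank 0: nondegenerate Morse point, so A_1. Both have type A_1, hence right-equivalent.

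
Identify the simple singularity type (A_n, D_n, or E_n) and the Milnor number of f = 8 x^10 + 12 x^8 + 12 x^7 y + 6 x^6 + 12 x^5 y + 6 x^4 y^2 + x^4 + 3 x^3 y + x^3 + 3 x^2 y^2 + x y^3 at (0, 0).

The Hessian of f at 0 has rank 0. Corank 2; j^3 = x^3 is a perfect cube, so E-series; the 4-jet and mu = 7 give E_7.

Type E_{7}, Milnor number mu = 7.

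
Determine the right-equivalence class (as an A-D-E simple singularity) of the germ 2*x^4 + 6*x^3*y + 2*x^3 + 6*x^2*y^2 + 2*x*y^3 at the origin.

The Hessian of f at 0 has rank 0. Corank 2; j^3 = 2*x^3 is a perfect cube, so E-series; the 4-jet and mu = 7 give E_7.

E_7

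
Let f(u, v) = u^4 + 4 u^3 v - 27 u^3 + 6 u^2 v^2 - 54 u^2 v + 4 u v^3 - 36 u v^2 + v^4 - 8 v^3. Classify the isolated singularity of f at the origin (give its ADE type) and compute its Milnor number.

Type E_{6}, Milnor number mu = 6.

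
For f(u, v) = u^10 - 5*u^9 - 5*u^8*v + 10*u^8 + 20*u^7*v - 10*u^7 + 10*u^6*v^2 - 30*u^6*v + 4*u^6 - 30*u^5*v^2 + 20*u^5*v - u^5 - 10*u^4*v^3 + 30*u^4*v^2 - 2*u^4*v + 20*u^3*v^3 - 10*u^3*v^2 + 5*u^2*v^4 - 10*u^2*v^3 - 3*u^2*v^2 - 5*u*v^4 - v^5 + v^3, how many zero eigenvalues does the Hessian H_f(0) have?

The Hessian at 0 is [[0, 0], [0, 0]] of rank 0; hence corank 2.

2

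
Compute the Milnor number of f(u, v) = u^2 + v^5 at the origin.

4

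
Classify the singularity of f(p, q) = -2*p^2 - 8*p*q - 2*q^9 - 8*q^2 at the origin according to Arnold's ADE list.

A_8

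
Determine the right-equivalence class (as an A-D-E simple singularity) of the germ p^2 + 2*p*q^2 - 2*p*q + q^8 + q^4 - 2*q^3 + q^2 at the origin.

A7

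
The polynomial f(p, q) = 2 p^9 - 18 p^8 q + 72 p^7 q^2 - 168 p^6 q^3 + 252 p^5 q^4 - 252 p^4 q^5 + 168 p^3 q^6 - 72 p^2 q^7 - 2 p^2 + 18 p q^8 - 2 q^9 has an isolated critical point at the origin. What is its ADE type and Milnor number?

Type A_{8}, Milnor number mu = 8.

The Hessian of f at 0 has rank 1. Corank 1: A-series; mu = 8 gives A_8.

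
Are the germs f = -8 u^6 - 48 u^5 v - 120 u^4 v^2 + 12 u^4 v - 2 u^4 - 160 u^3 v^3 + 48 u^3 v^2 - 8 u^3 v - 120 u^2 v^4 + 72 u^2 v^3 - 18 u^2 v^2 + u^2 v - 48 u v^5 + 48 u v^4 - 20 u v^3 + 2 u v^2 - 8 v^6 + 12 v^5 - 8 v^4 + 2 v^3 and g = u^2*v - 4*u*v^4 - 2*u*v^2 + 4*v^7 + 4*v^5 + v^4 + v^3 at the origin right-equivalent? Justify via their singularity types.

No.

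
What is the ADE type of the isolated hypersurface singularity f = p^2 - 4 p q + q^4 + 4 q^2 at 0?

A_3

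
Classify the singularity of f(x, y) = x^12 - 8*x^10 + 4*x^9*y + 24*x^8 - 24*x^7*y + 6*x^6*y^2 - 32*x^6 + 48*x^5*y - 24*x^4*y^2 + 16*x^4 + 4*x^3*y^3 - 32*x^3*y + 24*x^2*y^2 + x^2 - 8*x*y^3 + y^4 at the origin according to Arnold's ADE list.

A3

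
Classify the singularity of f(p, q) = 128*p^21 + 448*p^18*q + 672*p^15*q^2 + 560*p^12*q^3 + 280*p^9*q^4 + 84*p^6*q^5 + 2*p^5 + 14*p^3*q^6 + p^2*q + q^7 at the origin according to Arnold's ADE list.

D_{8}

The Hessian of f at 0 has rank 0. Corank 2; j^3 = p^2*q has shape L^2 M (L != M), so D-series; mu = 8 gives D_8.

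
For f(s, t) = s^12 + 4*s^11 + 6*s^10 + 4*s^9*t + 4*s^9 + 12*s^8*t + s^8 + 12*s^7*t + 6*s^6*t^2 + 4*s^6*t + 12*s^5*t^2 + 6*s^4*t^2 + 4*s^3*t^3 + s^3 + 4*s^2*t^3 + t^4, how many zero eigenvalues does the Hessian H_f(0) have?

2

Hessian at 0 has rank 0.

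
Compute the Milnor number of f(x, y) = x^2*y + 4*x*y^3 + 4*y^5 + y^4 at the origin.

5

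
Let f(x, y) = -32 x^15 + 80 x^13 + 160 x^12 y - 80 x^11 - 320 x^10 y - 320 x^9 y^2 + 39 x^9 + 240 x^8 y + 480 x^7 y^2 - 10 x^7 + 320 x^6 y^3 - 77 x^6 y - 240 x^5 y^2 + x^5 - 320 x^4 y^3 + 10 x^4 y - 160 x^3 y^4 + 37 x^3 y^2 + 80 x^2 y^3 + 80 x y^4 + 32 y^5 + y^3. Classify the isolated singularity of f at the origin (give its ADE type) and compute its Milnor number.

The Hessian of f at 0 is [[0, 0], [0, 0]] with rank 0, so corank 2. A Groebner basis of the Jacobian ideal J(f) in C{x,y} is {x^4 + 4*y^2, x^3*y - y^2/2, x*y^2, y^3}; counting standard monomials gives mu = 8. Corank 2; j^3 = y^3 is a perfect cube, so E-series; the 5-jet and mu = 8 give E_8.

Type E_{8}, Milnor number mu = 8.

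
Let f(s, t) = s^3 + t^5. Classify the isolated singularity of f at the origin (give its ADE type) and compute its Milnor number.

Type E_{8}, Milnor number mu = 8.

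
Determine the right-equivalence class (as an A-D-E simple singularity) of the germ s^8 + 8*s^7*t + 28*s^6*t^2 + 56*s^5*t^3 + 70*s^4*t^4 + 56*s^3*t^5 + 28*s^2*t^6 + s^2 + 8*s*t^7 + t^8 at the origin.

The Hessian of f at 0 has rank 1. Corank 1: A-series; mu = 7 gives A_7.

A7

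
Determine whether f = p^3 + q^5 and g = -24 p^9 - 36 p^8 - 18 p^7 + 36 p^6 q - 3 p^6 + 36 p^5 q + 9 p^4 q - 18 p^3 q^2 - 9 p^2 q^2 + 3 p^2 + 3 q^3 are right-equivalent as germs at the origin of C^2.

The Hessian of f at 0 has rank 0. Corank 2; j^3 = p^3 is a perfect cube, so E-series; the 5-jet and mu = 8 give E_8. The Hessian of g at 0 has rank 1. Corank 1: A-series; mu = 2 gives A_2. f is E_8 but g is A_2, hence not right-equivalent.

No.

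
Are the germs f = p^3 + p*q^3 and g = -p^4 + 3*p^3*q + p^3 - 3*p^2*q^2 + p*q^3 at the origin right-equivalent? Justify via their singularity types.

The Hessian of f at 0 is [[0, 0], [0, 0]] with rank 0, so corank 2. A Groebner basis of the Jacobian ideal J(f) in C{p,q} is {p^3, p*q^2, 3*p^2 + q^3}; counting standard monomials gives mu = 7. Corank 2; j^3 = p^3 is a perfect cube, so E-series; the 4-jet and mu = 7 give E_7. The Hessian of g at 0 is [[0, 0], [0, 0]] with rank 0, so corank 2. A Groebner basis of the Jacobian ideal J(g) in C{p,q} is {3*p^2 + q^4 + q^3, p^3, p^2*q - p^2 - q^3/3, -2*p^2 + p*q^2 - 2*q^3/3}; counting standard monomials gives mu = 7. Corank 2; j^3 = p^3 is a perfect cube, so E-series; the 4-jet and mu = 7 give E_7. Both have type E_7, hence right-equivalent.

Yes.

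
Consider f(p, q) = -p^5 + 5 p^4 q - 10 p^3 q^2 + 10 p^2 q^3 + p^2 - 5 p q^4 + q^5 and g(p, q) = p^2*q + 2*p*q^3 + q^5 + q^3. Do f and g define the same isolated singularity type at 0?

The Hessian of f at 0 has rank 1. Corank 1: A-series; mu = 4 gives A_4. The Hessian of g at 0 has rank 0. Corank 2; j^3 = q*(p^2 + q^2) splits into three distinct lines over C (the quadratic factor has nonzero discriminant), so D_4. f is A_4 but g is D_4, hence not right-equivalent.

No.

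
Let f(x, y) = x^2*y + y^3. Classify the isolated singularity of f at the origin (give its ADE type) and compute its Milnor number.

The Hessian of f at 0 has rank 0. Corank 2; j^3 = y*(x^2 + y^2) splits into three distinct lines over C (the quadratic factor has nonzero discriminant), so D_4.

Type D4, Milnor number mu = 4.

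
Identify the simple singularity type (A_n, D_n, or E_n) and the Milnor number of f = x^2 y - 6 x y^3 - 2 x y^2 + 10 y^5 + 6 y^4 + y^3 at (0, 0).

Type D_6, Milnor number mu = 6.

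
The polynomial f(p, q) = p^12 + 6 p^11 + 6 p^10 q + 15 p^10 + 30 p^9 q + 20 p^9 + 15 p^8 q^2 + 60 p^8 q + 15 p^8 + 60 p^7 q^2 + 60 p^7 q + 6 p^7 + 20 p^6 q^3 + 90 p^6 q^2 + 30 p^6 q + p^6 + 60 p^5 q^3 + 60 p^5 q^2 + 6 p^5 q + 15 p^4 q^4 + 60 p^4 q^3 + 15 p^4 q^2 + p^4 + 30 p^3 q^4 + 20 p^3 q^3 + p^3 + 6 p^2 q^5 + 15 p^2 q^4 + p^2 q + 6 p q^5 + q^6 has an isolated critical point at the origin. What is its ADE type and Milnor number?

Type D7, Milnor number mu = 7.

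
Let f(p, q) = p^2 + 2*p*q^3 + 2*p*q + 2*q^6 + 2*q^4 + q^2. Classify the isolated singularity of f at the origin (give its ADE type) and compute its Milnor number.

Type A_{5}, Milnor number mu = 5.

The Hessian of f at 0 has rank 1. Corank 1: A-series; mu = 5 gives A_5.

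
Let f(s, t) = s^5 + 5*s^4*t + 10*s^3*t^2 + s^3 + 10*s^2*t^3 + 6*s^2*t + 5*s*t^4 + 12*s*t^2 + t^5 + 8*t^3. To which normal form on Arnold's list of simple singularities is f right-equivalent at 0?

E_{8}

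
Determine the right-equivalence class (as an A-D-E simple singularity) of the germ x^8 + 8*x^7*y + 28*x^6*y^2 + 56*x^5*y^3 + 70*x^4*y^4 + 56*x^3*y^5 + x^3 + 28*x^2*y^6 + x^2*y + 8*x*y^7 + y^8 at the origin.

D9

The Hessian of f at 0 has rank 0. Corank 2; j^3 = x^2*(x + y) has shape L^2 M (L != M), so D-series; mu = 9 gives D_9.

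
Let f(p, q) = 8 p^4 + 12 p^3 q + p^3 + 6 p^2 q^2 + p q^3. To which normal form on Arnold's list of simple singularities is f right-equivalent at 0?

E7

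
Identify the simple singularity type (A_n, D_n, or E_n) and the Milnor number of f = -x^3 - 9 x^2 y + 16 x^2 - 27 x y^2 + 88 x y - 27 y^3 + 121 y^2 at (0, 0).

Type A_{2}, Milnor number mu = 2.

The Hessian of f at 0 is [[32, 88], [88, 242]] with rank 1, so corank 1. A Groebner basis of the Jacobian ideal J(f) in C{x,y} is {y^2, x + 11*y/4}; counting standard monomials gives mu = 2. Corank 1: A-series; mu = 2 gives A_2.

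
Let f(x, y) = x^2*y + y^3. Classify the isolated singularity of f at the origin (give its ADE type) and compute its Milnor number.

The Hessian of f at 0 is [[0, 0], [0, 0]] with rank 0, so corank 2. A Groebner basis of the Jacobian ideal J(f) in C{x,y} is {y^3, x^2 + 3*y^2, x*y}; counting standard monomials gives mu = 4. Corank 2; j^3 = y*(x^2 + y^2) splits into three distinct lines over C (the quadratic factor has nonzero discriminant), so D_4.

Type D4, Milnor number mu = 4.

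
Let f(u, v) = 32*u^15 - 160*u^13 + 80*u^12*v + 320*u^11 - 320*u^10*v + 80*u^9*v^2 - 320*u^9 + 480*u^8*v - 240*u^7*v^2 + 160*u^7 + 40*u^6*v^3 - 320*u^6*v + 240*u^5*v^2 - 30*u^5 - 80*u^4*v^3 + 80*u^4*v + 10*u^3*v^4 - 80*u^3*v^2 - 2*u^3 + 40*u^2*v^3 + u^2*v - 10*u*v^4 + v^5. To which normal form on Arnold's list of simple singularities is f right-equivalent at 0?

The Hessian of f at 0 is [[0, 0], [0, 0]] with rank 0, so corank 2. A Groebner basis of the Jacobian ideal J(f) in C{u,v} is {u*v/10 + v^4, u*v^2, u^2 - u*v/2}; counting standard monomials gives mu = 6. Corank 2; j^3 = -u^2*(2*u - v) has shape L^2 M (L != M), so D-series; mu = 6 gives D_6.

D_6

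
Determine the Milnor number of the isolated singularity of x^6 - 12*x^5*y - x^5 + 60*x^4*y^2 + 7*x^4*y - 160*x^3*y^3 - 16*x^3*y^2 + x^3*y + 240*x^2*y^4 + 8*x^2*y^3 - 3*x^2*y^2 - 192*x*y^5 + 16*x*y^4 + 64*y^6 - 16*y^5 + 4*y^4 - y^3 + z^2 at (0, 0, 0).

7

The Hessian of f at 0 has rank 1. Corank 2; j^3 = -y^3 is a perfect cube, so E-series; the 4-jet and mu = 7 give E_7.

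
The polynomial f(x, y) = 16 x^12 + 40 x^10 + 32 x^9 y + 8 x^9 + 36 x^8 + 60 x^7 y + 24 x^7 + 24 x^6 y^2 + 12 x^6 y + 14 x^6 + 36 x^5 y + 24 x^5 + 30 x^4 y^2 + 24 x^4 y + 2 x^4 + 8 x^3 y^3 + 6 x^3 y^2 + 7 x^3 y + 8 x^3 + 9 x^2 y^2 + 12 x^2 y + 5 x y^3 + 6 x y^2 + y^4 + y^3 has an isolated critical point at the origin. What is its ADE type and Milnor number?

Type E_{7}, Milnor number mu = 7.

The Hessian of f at 0 has rank 0. Corank 2; j^3 = (2*x + y)^3 is a perfect cube, so E-series; the 4-jet and mu = 7 give E_7.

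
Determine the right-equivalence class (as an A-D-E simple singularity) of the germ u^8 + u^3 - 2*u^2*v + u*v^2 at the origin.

D_{9}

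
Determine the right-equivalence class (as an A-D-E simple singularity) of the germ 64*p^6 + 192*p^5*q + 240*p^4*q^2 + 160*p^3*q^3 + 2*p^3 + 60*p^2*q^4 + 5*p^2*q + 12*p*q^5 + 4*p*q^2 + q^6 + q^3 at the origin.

D7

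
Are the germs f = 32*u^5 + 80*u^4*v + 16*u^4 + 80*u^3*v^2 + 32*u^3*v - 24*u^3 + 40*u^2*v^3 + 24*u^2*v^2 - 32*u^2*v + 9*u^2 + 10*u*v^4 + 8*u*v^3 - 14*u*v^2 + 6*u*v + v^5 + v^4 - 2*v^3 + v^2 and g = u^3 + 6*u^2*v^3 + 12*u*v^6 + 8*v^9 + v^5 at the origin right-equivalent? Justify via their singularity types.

No.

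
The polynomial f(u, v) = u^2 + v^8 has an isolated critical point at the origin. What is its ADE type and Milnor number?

The Hessian of f at 0 has rank 1. Corank 1: A-series; mu = 7 gives A_7.

Type A7, Milnor number mu = 7.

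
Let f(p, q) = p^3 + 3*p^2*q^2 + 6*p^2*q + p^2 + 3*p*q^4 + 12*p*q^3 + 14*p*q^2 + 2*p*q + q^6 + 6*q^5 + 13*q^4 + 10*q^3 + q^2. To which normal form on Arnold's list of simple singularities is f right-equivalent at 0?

The Hessian of f at 0 is [[2, 2], [2, 2]] with rank 1, so corank 1. A Groebner basis of the Jacobian ideal J(f) in C{p,q} is {q^2, p + q}; counting standard monomials gives mu = 2. Corank 1: A-series; mu = 2 gives A_2.

A_{2}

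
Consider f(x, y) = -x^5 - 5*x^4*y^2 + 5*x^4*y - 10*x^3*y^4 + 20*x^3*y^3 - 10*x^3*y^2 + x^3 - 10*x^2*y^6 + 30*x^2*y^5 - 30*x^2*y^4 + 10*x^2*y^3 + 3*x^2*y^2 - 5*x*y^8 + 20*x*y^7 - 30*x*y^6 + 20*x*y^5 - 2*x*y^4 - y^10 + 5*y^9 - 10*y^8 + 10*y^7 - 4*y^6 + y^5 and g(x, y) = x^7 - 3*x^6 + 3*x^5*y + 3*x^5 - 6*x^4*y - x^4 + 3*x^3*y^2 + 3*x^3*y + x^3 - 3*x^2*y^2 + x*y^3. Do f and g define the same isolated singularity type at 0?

The Hessian of f at 0 is [[0, 0], [0, 0]] with rank 0, so corank 2. A Groebner basis of the Jacobian ideal J(f) in C{x,y} is {x^2/4 + x*y^3 + x*y^2/2, x^2 + 2*x*y^2 + y^4, x^3, x^2*y - x^2/2 - x*y^2}; counting standard monomials gives mu = 8. Corank 2; j^3 = x^3 is a perfect cube, so E-series; the 5-jet and mu = 8 give E_8. The Hessian of g at 0 is [[0, 0], [0, 0]] with rank 0, so corank 2. A Groebner basis of the Jacobian ideal J(g) in C{x,y} is {3*x^2 + y^4 + y^3, x^3, x^2*y - x^2 - y^3/3, -2*x^2 + x*y^2 - 2*y^3/3}; counting standard monomials gives mu = 7. Corank 2; j^3 = x^3 is a perfect cube, so E-series; the 4-jet and mu = 7 give E_7. f is E_8 but g is E_7, hence not right-equivalent.

No.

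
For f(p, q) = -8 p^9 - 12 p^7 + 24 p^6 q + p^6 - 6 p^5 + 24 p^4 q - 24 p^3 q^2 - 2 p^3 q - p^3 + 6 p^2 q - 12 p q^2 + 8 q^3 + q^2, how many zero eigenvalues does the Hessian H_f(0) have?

1

The Hessian at 0 is [[0, 0], [0, 2]] of rank 1; hence corank 1.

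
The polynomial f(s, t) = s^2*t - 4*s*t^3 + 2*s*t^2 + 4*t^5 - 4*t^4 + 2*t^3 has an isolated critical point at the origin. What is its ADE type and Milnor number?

Type D4, Milnor number mu = 4.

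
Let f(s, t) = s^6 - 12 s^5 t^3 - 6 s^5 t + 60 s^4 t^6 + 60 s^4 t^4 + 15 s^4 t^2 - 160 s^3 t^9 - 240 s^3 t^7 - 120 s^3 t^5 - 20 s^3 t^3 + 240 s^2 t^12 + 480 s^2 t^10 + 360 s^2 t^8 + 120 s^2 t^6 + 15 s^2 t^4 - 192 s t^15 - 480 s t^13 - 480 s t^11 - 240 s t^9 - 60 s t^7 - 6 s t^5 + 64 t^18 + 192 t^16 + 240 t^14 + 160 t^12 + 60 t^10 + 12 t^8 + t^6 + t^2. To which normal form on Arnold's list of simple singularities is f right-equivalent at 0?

A5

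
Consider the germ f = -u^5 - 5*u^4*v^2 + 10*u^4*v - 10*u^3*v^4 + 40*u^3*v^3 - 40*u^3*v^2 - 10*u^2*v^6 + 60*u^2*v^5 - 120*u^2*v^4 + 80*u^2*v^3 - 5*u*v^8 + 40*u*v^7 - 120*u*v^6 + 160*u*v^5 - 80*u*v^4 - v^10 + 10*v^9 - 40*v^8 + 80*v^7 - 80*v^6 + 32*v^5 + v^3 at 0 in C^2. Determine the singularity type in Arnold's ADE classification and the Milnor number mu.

Type E_8, Milnor number mu = 8.

The Hessian of f at 0 is [[0, 0], [0, 0]] with rank 0, so corank 2. A Groebner basis of the Jacobian ideal J(f) in C{u,v} is {u^4 - 8*u^3*v, v^2}; counting standard monomials gives mu = 8. Corank 2; j^3 = v^3 is a perfect cube, so E-series; the 5-jet and mu = 8 give E_8.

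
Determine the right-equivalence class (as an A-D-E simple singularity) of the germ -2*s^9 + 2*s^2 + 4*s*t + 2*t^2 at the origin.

The Hessian of f at 0 has rank 1. Corank 1: A-series; mu = 8 gives A_8.

A_{8}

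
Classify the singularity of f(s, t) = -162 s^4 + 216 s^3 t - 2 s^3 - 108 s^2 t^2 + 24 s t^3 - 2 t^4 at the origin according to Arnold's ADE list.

The Hessian of f at 0 has rank 0. Corank 2; j^3 = -2*s^3 is a perfect cube, so E-series; the 4-jet and mu = 6 give E_6.

E_{6}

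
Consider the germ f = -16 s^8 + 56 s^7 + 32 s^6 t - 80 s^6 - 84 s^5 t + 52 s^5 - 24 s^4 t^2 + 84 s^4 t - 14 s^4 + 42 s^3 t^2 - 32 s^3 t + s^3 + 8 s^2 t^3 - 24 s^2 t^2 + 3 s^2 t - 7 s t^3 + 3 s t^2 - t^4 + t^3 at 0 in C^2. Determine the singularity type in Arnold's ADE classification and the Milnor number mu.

The Hessian of f at 0 has rank 0. Corank 2; j^3 = (s + t)^3 is a perfect cube, so E-series; the 4-jet and mu = 7 give E_7.

Type E_{7}, Milnor number mu = 7.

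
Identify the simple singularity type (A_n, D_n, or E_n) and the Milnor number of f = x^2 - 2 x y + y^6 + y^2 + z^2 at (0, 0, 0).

Type A5, Milnor number mu = 5.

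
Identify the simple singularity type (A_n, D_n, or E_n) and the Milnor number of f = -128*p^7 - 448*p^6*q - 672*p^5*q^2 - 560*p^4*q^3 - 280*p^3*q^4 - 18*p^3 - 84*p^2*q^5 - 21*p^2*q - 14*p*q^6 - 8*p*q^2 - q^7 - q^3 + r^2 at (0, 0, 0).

The Hessian of f at 0 has rank 1. Corank 2; j^3 = -(2*p + q)*(3*p + q)^2 has shape L^2 M (L != M), so D-series; mu = 8 gives D_8.

Type D_8, Milnor number mu = 8.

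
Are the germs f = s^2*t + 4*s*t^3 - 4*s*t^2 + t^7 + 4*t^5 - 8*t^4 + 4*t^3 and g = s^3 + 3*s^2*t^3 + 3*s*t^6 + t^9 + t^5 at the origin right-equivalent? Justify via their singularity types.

No.

The Hessian of f at 0 is [[0, 0], [0, 0]] with rank 0, so corank 2. A Groebner basis of the Jacobian ideal J(f) in C{s,t} is {s^2*t^2 + 2*s^2*t + 4*s^2/7 - 34*s*t^2/7 - 22*s*t/7 + 4*t^2, s^3 - 6*s^2*t - 8*s^2/7 + 68*s*t^2/7 + 44*s*t/7 - 8*t^2, s*t/2 + t^3 - t^2}; counting standard monomials gives mu = 8. Corank 2; j^3 = t*(s - 2*t)^2 has shape L^2 M (L != M), so D-series; mu = 8 gives D_8. The Hessian of g at 0 is [[0, 0], [0, 0]] with rank 0, so corank 2. A Groebner basis of the Jacobian ideal J(g) in C{s,t} is {s^2/2 + s*t^3, t^4, s^3, s^2*t}; counting standard monomials gives mu = 8. Corank 2; j^3 = s^3 is a perfect cube, so E-series; the 5-jet and mu = 8 give E_8. f is D_8 but g is E_8, hence not right-equivalent.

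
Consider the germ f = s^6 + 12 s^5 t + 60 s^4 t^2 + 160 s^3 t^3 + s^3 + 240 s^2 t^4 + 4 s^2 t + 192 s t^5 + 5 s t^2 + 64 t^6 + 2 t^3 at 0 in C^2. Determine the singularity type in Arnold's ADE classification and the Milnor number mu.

The Hessian of f at 0 is [[0, 0], [0, 0]] with rank 0, so corank 2. A Groebner basis of the Jacobian ideal J(f) in C{s,t} is {-s*t/6 + t^5 - t^2/6, s*t^2 + t^3, s^2 + 3*s*t + 2*t^2}; counting standard monomials gives mu = 7. Corank 2; j^3 = (s + t)^2*(s + 2*t) has shape L^2 M (L != M), so D-series; mu = 7 gives D_7.

Type D7, Milnor number mu = 7.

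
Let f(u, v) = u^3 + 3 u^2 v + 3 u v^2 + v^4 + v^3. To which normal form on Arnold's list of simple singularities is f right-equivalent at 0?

The Hessian of f at 0 is [[0, 0], [0, 0]] with rank 0, so corank 2. A Groebner basis of the Jacobian ideal J(f) in C{u,v} is {v^3, u^2 + 2*u*v + v^2}; counting standard monomials gives mu = 6. Corank 2; j^3 = (u + v)^3 is a perfect cube, so E-series; the 4-jet and mu = 6 give E_6.

E_6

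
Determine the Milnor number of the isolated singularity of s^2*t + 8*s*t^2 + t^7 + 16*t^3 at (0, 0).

8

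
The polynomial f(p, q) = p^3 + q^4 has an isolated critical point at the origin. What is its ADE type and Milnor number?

Type E_{6}, Milnor number mu = 6.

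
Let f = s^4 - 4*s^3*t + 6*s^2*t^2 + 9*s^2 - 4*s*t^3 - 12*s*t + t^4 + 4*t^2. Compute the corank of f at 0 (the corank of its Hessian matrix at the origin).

Hessian at 0 has rank 1.

1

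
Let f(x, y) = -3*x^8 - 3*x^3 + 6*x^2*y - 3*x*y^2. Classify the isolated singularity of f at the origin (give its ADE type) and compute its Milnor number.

The Hessian of f at 0 is [[0, 0], [0, 0]] with rank 0, so corank 2. A Groebner basis of the Jacobian ideal J(f) in C{x,y} is {-x*y/8 + y^7 + y^2/8, x*y^2 - y^3, x^2 - x*y}; counting standard monomials gives mu = 9. Corank 2; j^3 = -3*x*(x - y)^2 has shape L^2 M (L != M), so D-series; mu = 9 gives D_9.

Type D9, Milnor number mu = 9.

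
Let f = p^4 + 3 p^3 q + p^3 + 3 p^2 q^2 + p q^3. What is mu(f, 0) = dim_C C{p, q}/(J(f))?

7

The Hessian of f at 0 is [[0, 0], [0, 0]] with rank 0, so corank 2. A Groebner basis of the Jacobian ideal J(f) in C{p,q} is {3*p^2 + q^4 + q^3, p^3, p^2*q - p^2 - q^3/3, 2*p^2 + p*q^2 + 2*q^3/3}; counting standard monomials gives mu = 7. Corank 2; j^3 = p^3 is a perfect cube, so E-series; the 4-jet and mu = 7 give E_7.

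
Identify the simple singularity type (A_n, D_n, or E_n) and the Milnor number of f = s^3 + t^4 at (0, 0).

The Hessian of f at 0 has rank 0. Corank 2; j^3 = s^3 is a perfect cube, so E-series; the 4-jet and mu = 6 give E_6.

Type E_6, Milnor number mu = 6.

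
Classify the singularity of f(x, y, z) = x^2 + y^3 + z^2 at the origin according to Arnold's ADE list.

A_2

The Hessian of f at 0 is [[2, 0, 0], [0, 0, 0], [0, 0, 2]] with rank 2, so corank 1. A Groebner basis of the Jacobian ideal J(f) in C{x,y,z} is {y^2, x, z}; counting standard monomials gives mu = 2. Corank 1: A-series; mu = 2 gives A_2.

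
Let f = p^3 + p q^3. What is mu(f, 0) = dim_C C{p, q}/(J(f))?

7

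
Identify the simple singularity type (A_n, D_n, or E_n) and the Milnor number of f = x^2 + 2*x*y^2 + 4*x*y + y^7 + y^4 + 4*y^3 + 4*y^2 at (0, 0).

The Hessian of f at 0 is [[2, 4], [4, 8]] with rank 1, so corank 1. A Groebner basis of the Jacobian ideal J(f) in C{x,y} is {x^3 + 6*x^2*y - 12*x^2 - 32*x*y + 16*x + 32*y, x + y^2 + 2*y}; counting standard monomials gives mu = 6. Corank 1: A-series; mu = 6 gives A_6.

Type A_{6}, Milnor number mu = 6.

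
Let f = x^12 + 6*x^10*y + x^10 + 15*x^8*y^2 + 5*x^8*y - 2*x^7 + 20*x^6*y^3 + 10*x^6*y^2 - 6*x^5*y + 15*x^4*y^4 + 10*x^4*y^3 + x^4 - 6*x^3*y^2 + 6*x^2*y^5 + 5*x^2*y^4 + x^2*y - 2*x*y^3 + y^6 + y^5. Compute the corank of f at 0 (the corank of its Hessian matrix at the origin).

2

Hessian at 0 has rank 0.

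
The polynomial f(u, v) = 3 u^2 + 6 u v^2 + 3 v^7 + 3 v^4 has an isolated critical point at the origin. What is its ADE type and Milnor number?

Type A_{6}, Milnor number mu = 6.

The Hessian of f at 0 has rank 1. Corank 1: A-series; mu = 6 gives A_6.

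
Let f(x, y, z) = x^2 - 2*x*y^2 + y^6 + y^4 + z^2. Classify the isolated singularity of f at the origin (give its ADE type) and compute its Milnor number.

Type A_{5}, Milnor number mu = 5.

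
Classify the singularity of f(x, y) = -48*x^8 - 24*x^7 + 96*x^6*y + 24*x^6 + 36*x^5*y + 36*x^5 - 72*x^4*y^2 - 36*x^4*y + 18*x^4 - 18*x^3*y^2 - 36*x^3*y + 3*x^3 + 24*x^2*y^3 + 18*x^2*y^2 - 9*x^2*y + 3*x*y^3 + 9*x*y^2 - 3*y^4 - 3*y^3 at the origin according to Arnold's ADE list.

The Hessian of f at 0 is [[0, 0], [0, 0]] with rank 0, so corank 2. A Groebner basis of the Jacobian ideal J(f) in C{x,y} is {-3*x^2/26 + 3*x*y/13 + y^4 - y^3/26 - 3*y^2/26, x^3 + 21*x^2/26 - 21*x*y/13 - 19*y^3/26 + 21*y^2/26, x^2*y + x^2/2 - x*y - 5*y^3/6 + y^2/2, 3*x^2/13 + x*y^2 - 6*x*y/13 - 12*y^3/13 + 3*y^2/13}; counting standard monomials gives mu = 7. Corank 2; j^3 = 3*(x - y)^3 is a perfect cube, so E-series; the 4-jet and mu = 7 give E_7.

E_7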